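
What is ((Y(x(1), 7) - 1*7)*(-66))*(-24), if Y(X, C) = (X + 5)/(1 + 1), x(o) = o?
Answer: -6336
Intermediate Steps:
Y(X, C) = 5/2 + X/2 (Y(X, C) = (5 + X)/2 = (5 + X)*(½) = 5/2 + X/2)
((Y(x(1), 7) - 1*7)*(-66))*(-24) = (((5/2 + (½)*1) - 1*7)*(-66))*(-24) = (((5/2 + ½) - 7)*(-66))*(-24) = ((3 - 7)*(-66))*(-24) = -4*(-66)*(-24) = 264*(-24) = -6336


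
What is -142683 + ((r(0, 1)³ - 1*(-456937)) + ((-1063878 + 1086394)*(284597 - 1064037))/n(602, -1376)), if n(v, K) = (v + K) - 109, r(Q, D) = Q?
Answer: 17827357322/883 ≈ 2.0190e+7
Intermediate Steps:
n(v, K) = -109 + K + v (n(v, K) = (K + v) - 109 = -109 + K + v)
-142683 + ((r(0, 1)³ - 1*(-456937)) + ((-1063878 + 1086394)*(284597 - 1064037))/n(602, -1376)) = -142683 + ((0³ - 1*(-456937)) + ((-1063878 + 1086394)*(284597 - 1064037))/(-109 - 1376 + 602)) = -142683 + ((0 + 456937) + (22516*(-779440))/(-883)) = -142683 + (456937 - 17549871040*(-1/883)) = -142683 + (456937 + 17549871040/883) = -142683 + 17953346411/883 = 17827357322/883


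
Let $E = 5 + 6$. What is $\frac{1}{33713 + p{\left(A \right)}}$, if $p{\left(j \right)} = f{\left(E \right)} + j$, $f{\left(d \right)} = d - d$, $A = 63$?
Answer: $\frac{1}{33776} \approx 2.9607 \cdot 10^{-5}$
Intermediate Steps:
$E = 11$
$f{\left(d \right)} = 0$
$p{\left(j \right)} = j$ ($p{\left(j \right)} = 0 + j = j$)
$\frac{1}{33713 + p{\left(A \right)}} = \frac{1}{33713 + 63} = \frac{1}{33776}$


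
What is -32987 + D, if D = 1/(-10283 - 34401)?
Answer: -1473991109/44684 ≈ -32987.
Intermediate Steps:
D = -1/44684 (D = 1/(-44684) = -1/44684 ≈ -2.2379e-5)
-32987 + D = -32987 - 1/44684 = -1473991109/44684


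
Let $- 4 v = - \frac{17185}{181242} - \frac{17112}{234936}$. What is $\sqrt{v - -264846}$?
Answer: $\frac{\sqrt{41168288111411670440894}}{394261764} \approx 514.63$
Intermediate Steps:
$v = \frac{99149837}{2365570584}$ ($v = - \frac{- \frac{17185}{181242} - \frac{17112}{234936}}{4} = - \frac{\left(-17185\right) \frac{1}{181242} - \frac{713}{9789}}{4} = - \frac{- \frac{17185}{181242} - \frac{713}{9789}}{4} = \left(- \frac{1}{4}\right) \left(- \frac{99149837}{591392646}\right) = \frac{99149837}{2365570584} \approx 0.041914$)
$\sqrt{v - -264846} = \sqrt{\frac{99149837}{2365570584} - -264846} = \sqrt{\frac{99149837}{2365570584} + 264846} = \sqrt{\frac{626512006039901}{2365570584}} = \frac{\sqrt{41168288111411670440894}}{394261764}$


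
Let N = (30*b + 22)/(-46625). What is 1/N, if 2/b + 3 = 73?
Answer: -65275/32 ≈ -2039.8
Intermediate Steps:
b = 1/35 (b = 2/(-3 + 73) = 2/70 = 2*(1/70) = 1/35 ≈ 0.028571)
N = -32/65275 (N = (30*(1/35) + 22)/(-46625) = (6/7 + 22)*(-1/46625) = (160/7)*(-1/46625) = -32/65275 ≈ -0.00049023)
1/N = 1/(-32/65275) = -65275/32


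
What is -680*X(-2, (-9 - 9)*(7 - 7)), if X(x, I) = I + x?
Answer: 1360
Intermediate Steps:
-680*X(-2, (-9 - 9)*(7 - 7)) = -680*((-9 - 9)*(7 - 7) - 2) = -680*(-18*0 - 2) = -680*(0 - 2) = -680*(-2) = 1360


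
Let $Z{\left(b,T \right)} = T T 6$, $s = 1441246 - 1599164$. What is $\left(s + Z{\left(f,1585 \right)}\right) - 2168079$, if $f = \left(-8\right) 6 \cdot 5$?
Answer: $12747353$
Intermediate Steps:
$s = -157918$ ($s = 1441246 - 1599164 = -157918$)
$f = -240$ ($f = \left(-48\right) 5 = -240$)
$Z{\left(b,T \right)} = 6 T^{2}$ ($Z{\left(b,T \right)} = T^{2} \cdot 6 = 6 T^{2}$)
$\left(s + Z{\left(f,1585 \right)}\right) - 2168079 = \left(-157918 + 6 \cdot 1585^{2}\right) - 2168079 = \left(-157918 + 6 \cdot 2512225\right) - 2168079 = \left(-157918 + 15073350\right) - 2168079 = 14915432 - 2168079 = 12747353$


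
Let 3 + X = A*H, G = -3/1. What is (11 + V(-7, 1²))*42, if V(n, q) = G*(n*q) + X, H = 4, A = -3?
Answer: 714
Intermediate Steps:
G = -3 (G = -3*1 = -3)
X = -15 (X = -3 - 3*4 = -3 - 12 = -15)
V(n, q) = -15 - 3*n*q (V(n, q) = -3*n*q - 15 = -15 - 3*n*q)
(11 + V(-7, 1²))*42 = (11 + (-15 - 3*(-7)*1²))*42 = (11 + (-15 - 3*(-7)*1))*42 = (11 + (-15 + 21))*42 = (11 + 6)*42 = 17*42 = 714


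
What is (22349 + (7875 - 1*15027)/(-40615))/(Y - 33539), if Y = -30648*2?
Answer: -907711787/3851723525 ≈ -0.23566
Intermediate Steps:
Y = -61296 (Y = -5108*12 = -61296)
(22349 + (7875 - 1*15027)/(-40615))/(Y - 33539) = (22349 + (7875 - 1*15027)/(-40615))/(-61296 - 33539) = (22349 + (7875 - 15027)*(-1/40615))/(-94835) = (22349 - 7152*(-1/40615))*(-1/94835) = (22349 + 7152/40615)*(-1/94835) = (907711787/40615)*(-1/94835) = -907711787/3851723525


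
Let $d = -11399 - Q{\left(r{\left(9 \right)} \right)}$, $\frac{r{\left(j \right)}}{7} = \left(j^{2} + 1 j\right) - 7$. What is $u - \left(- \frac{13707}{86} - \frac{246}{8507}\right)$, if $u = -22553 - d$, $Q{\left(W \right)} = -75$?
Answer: $- \frac{8098532253}{731602} \approx -11070.0$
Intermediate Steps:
$r{\left(j \right)} = -49 + 7 j + 7 j^{2}$ ($r{\left(j \right)} = 7 \left(\left(j^{2} + 1 j\right) - 7\right) = 7 \left(\left(j^{2} + j\right) - 7\right) = 7 \left(\left(j + j^{2}\right) - 7\right) = 7 \left(-7 + j + j^{2}\right) = -49 + 7 j + 7 j^{2}$)
$d = -11324$ ($d = -11399 - -75 = -11399 + 75 = -11324$)
$u = -11229$ ($u = -22553 - -11324 = -22553 + 11324 = -11229$)
$u - \left(- \frac{13707}{86} - \frac{246}{8507}\right) = -11229 - \left(- \frac{13707}{86} - \frac{246}{8507}\right) = -11229 - - \frac{116626605}{731602} = -11229 + \left(\frac{246}{8507} + \frac{13707}{86}\right) = -11229 + \frac{116626605}{731602} = - \frac{8098532253}{731602}$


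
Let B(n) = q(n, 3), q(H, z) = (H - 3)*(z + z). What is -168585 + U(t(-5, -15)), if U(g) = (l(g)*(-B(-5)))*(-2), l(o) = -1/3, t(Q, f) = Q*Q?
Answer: -168553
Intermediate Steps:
q(H, z) = 2*z*(-3 + H) (q(H, z) = (-3 + H)*(2*z) = 2*z*(-3 + H))
B(n) = -18 + 6*n (B(n) = 2*3*(-3 + n) = -18 + 6*n)
t(Q, f) = Q**2
l(o) = -1/3 (l(o) = -1*1/3 = -1/3)
U(g) = 32 (U(g) = -(-1)*(-18 + 6*(-5))/3*(-2) = -(-1)*(-18 - 30)/3*(-2) = -(-1)*(-48)/3*(-2) = -1/3*48*(-2) = -16*(-2) = 32)
-168585 + U(t(-5, -15)) = -168585 + 32 = -168553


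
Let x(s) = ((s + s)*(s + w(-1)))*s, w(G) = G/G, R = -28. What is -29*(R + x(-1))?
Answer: 812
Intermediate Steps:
w(G) = 1
x(s) = 2*s²*(1 + s) (x(s) = ((s + s)*(s + 1))*s = ((2*s)*(1 + s))*s = (2*s*(1 + s))*s = 2*s²*(1 + s))
-29*(R + x(-1)) = -29*(-28 + 2*(-1)²*(1 - 1)) = -29*(-28 + 2*1*0) = -29*(-28 + 0) = -29*(-28) = 812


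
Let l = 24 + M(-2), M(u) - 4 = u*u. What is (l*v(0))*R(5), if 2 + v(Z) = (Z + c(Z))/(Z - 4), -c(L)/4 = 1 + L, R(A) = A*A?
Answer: -800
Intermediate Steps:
R(A) = A**2
c(L) = -4 - 4*L (c(L) = -4*(1 + L) = -4 - 4*L)
M(u) = 4 + u**2 (M(u) = 4 + u*u = 4 + u**2)
v(Z) = -2 + (-4 - 3*Z)/(-4 + Z) (v(Z) = -2 + (Z + (-4 - 4*Z))/(Z - 4) = -2 + (-4 - 3*Z)/(-4 + Z))
l = 32 (l = 24 + (4 + (-2)**2) = 24 + (4 + 4) = 24 + 8 = 32)
(l*v(0))*R(5) = (32*((4 - 5*0)/(-4 + 0)))*5**2 = (32*((4 + 0)/(-4)))*25 = (32*(-1/4*4))*25 = (32*(-1))*25 = -32*25 = -800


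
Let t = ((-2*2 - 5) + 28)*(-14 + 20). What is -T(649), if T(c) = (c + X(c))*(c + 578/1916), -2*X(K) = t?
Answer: -184121176/479 ≈ -3.8439e+5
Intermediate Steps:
t = 114 (t = ((-4 - 5) + 28)*6 = (-9 + 28)*6 = 19*6 = 114)
X(K) = -57 (X(K) = -½*114 = -57)
T(c) = (-57 + c)*(289/958 + c) (T(c) = (c - 57)*(c + 578/1916) = (-57 + c)*(c + 578*(1/1916)) = (-57 + c)*(c + 289/958) = (-57 + c)*(289/958 + c))
-T(649) = -(-16473/958 + 649² - 54317/958*649) = -(-16473/958 + 421201 - 35251733/958) = -1*184121176/479 = -184121176/479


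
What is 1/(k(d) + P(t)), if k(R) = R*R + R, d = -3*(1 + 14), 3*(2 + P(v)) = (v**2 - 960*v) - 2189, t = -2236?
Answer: 3/7150001 ≈ 4.1958e-7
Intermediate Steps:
P(v) = -2195/3 - 320*v + v**2/3 (P(v) = -2 + ((v**2 - 960*v) - 2189)/3 = -2 + (-2189 + v**2 - 960*v)/3 = -2 + (-2189/3 - 320*v + v**2/3) = -2195/3 - 320*v + v**2/3)
d = -45 (d = -3*15 = -45)
k(R) = R + R**2 (k(R) = R**2 + R = R + R**2)
1/(k(d) + P(t)) = 1/(-45*(1 - 45) + (-2195/3 - 320*(-2236) + (1/3)*(-2236)**2)) = 1/(-45*(-44) + (-2195/3 + 715520 + (1/3)*4999696)) = 1/(1980 + (-2195/3 + 715520 + 4999696/3)) = 1/(1980 + 7144061/3) = 1/(7150001/3) = 3/7150001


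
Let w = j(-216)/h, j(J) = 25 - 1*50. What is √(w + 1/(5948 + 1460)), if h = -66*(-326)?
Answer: I*√101912809317/9961908 ≈ 0.032046*I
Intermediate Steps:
j(J) = -25 (j(J) = 25 - 50 = -25)
h = 21516
w = -25/21516 ≈ -0.0011619
√(w + 1/(5948 + 1460)) = √(-25/21516 + 1/(5948 + 1460)) = √(-25/21516 + 1/7408) = √(-40921/39847632) = I*√101912809317/9961908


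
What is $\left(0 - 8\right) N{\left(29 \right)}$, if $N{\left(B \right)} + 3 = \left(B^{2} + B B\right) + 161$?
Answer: $-14720$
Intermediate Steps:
$N{\left(B \right)} = 158 + 2 B^{2}$ ($N{\left(B \right)} = -3 + \left(\left(B^{2} + B B\right) + 161\right) = -3 + \left(\left(B^{2} + B^{2}\right) + 161\right) = -3 + \left(2 B^{2} + 161\right) = -3 + \left(161 + 2 B^{2}\right) = 158 + 2 B^{2}$)
$\left(0 - 8\right) N{\left(29 \right)} = \left(0 - 8\right) \left(158 + 2 \cdot 29^{2}\right) = \left(0 - 8\right) \left(158 + 2 \cdot 841\right) = - 8 \left(158 + 1682\right) = \left(-8\right) 1840 = -14720$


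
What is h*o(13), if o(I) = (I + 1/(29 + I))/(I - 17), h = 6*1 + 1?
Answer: -547/24 ≈ -22.792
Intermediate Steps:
h = 7 (h = 6 + 1 = 7)
o(I) = (I + 1/(29 + I))/(-17 + I)
h*o(13) = 7*((1 + 13**2 + 29*13)/(-493 + 13**2 + 12*13)) = 7*((1 + 169 + 377)/(-493 + 169 + 156)) = 7*(547/(-168)) = 7*(-1/168*547) = 7*(-547/168) = -547/24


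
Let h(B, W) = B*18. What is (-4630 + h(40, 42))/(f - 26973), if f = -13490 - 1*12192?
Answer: 782/10531 ≈ 0.074257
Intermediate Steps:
f = -25682 (f = -13490 - 12192 = -25682)
h(B, W) = 18*B
(-4630 + h(40, 42))/(f - 26973) = (-4630 + 18*40)/(-25682 - 26973) = (-4630 + 720)/(-52655) = -3910*(-1/52655) = 782/10531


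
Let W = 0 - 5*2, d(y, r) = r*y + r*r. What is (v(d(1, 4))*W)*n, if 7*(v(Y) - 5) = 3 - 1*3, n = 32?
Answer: -1600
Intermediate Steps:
d(y, r) = r² + r*y (d(y, r) = r*y + r² = r² + r*y)
W = -10 (W = 0 - 10 = -10)
v(Y) = 5 (v(Y) = 5 + (3 - 1*3)/7 = 5 + (3 - 3)/7 = 5 + (⅐)*0 = 5 + 0 = 5)
(v(d(1, 4))*W)*n = (5*(-10))*32 = -50*32 = -1600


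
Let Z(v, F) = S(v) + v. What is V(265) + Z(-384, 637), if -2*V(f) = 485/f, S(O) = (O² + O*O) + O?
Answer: 31179167/106 ≈ 2.9414e+5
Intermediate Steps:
S(O) = O + 2*O² (S(O) = (O² + O²) + O = 2*O² + O = O + 2*O²)
V(f) = -485/(2*f)
Z(v, F) = v + v*(1 + 2*v) (Z(v, F) = v*(1 + 2*v) + v = v + v*(1 + 2*v))
V(265) + Z(-384, 637) = -485/2/265 + 2*(-384)*(1 - 384) = -485/2*1/265 + 2*(-384)*(-383) = -97/106 + 294144 = 31179167/106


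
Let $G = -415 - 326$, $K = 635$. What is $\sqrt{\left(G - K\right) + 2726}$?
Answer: $15 \sqrt{6} \approx 36.742$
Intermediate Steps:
$G = -741$ ($G = -415 - 326 = -741$)
$\sqrt{\left(G - K\right) + 2726} = \sqrt{\left(-741 - 635\right) + 2726} = \sqrt{-1376 + 2726} = \sqrt{1350} = 15 \sqrt{6}$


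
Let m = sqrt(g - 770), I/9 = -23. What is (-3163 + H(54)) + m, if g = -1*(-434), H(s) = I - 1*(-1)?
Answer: -3369 + 4*I*sqrt(21) ≈ -3369.0 + 18.33*I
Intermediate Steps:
I = -207 (I = 9*(-23) = -207)
H(s) = -206 (H(s) = -207 - 1*(-1) = -207 + 1 = -206)
g = 434
m = 4*I*sqrt(21) (m = sqrt(434 - 770) = sqrt(-336) = 4*I*sqrt(21) ≈ 18.33*I)
(-3163 + H(54)) + m = (-3163 - 206) + 4*I*sqrt(21) = -3369 + 4*I*sqrt(21)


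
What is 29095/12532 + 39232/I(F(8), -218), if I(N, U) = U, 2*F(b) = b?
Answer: -242656357/1365988 ≈ -177.64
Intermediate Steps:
F(b) = b/2
29095/12532 + 39232/I(F(8), -218) = 29095/12532 + 39232/(-218) = 29095*(1/12532) + 39232*(-1/218) = 29095/12532 - 19616/109 = -242656357/1365988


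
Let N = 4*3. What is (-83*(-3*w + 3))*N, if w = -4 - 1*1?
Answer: -17928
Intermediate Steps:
N = 12
w = -5 (w = -4 - 1 = -5)
(-83*(-3*w + 3))*N = -83*(-3*(-5) + 3)*12 = -83*(15 + 3)*12 = -83*18*12 = -1494*12 = -17928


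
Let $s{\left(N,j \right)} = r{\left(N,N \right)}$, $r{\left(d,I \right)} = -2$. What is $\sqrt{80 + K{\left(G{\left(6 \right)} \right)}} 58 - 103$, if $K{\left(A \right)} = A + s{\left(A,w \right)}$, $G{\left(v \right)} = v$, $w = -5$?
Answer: $-103 + 116 \sqrt{21} \approx 428.58$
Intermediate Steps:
$s{\left(N,j \right)} = -2$
$K{\left(A \right)} = -2 + A$ ($K{\left(A \right)} = A - 2 = -2 + A$)
$\sqrt{80 + K{\left(G{\left(6 \right)} \right)}} 58 - 103 = \sqrt{80 + \left(-2 + 6\right)} 58 - 103 = \sqrt{80 + 4} \cdot 58 - 103 = \sqrt{84} \cdot 58 - 103 = 2 \sqrt{21} \cdot 58 - 103 = 116 \sqrt{21} - 103 = -103 + 116 \sqrt{21}$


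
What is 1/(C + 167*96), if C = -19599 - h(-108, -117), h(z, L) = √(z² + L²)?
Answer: -1189/4232712 + √313/1410904 ≈ -0.00026837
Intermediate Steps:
h(z, L) = √(L² + z²)
C = -19599 - 9*√313 (C = -19599 - √((-117)² + (-108)²) = -19599 - √(13689 + 11664) = -19599 - √25353 = -19599 - 9*√313 ≈ -19758.)
1/(C + 167*96) = 1/((-19599 - 9*√313) + 167*96) = 1/((-19599 - 9*√313) + 16032) = 1/(-3567 - 9*√313)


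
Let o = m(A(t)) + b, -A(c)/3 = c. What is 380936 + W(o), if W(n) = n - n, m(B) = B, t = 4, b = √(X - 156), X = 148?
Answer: 380936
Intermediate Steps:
b = 2*I*√2 (b = √(148 - 156) = √(-8) = 2*I*√2 ≈ 2.8284*I)
A(c) = -3*c
o = -12 + 2*I*√2 (o = -3*4 + 2*I*√2 = -12 + 2*I*√2 ≈ -12.0 + 2.8284*I)
W(n) = 0
380936 + W(o) = 380936 + 0 = 380936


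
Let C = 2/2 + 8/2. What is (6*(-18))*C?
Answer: -540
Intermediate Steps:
C = 5 (C = 2*(1/2) + 8*(1/2) = 1 + 4 = 5)
(6*(-18))*C = (6*(-18))*5 = -108*5 = -540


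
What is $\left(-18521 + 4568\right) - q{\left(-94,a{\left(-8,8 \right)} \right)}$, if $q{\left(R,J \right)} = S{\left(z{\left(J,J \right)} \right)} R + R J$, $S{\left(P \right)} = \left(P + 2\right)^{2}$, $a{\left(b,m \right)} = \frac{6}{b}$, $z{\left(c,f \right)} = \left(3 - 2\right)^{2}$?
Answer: $- \frac{26355}{2} \approx -13178.0$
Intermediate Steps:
$z{\left(c,f \right)} = 1$ ($z{\left(c,f \right)} = 1^{2} = 1$)
$S{\left(P \right)} = \left(2 + P\right)^{2}$
$q{\left(R,J \right)} = 9 R + J R$ ($q{\left(R,J \right)} = \left(2 + 1\right)^{2} R + R J = 3^{2} R + J R = 9 R + J R$)
$\left(-18521 + 4568\right) - q{\left(-94,a{\left(-8,8 \right)} \right)} = \left(-18521 + 4568\right) - - 94 \left(9 + \frac{6}{-8}\right) = -13953 - - 94 \left(9 + 6 \left(- \frac{1}{8}\right)\right) = -13953 - - 94 \left(9 - \frac{3}{4}\right) = -13953 - \left(-94\right) \frac{33}{4} = -13953 - - \frac{1551}{2} = -13953 + \frac{1551}{2} = - \frac{26355}{2}$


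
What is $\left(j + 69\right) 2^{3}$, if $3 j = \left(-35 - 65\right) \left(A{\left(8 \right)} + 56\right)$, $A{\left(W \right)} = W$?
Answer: $- \frac{49544}{3} \approx -16515.0$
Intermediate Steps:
$j = - \frac{6400}{3}$ ($j = \frac{\left(-35 - 65\right) \left(8 + 56\right)}{3} = \frac{\left(-100\right) 64}{3} = \frac{1}{3} \left(-6400\right) = - \frac{6400}{3} \approx -2133.3$)
$\left(j + 69\right) 2^{3} = \left(- \frac{6400}{3} + 69\right) 2^{3} = \left(- \frac{6193}{3}\right) 8 = - \frac{49544}{3}$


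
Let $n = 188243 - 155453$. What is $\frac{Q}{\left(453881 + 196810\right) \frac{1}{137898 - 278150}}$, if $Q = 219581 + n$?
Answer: $- \frac{35395537492}{650691} \approx -54397.0$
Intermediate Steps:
$n = 32790$ ($n = 188243 - 155453 = 32790$)
$Q = 252371$ ($Q = 219581 + 32790 = 252371$)
$\frac{Q}{\left(453881 + 196810\right) \frac{1}{137898 - 278150}} = \frac{252371}{\left(453881 + 196810\right) \frac{1}{137898 - 278150}} = \frac{252371}{650691 \frac{1}{-140252}} = \frac{252371}{650691 \left(- \frac{1}{140252}\right)} = \frac{252371}{- \frac{650691}{140252}} = 252371 \left(- \frac{140252}{650691}\right) = - \frac{35395537492}{650691}$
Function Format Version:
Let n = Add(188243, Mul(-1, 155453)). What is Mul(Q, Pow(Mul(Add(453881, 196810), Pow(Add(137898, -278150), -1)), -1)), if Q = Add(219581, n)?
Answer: Rational(-35395537492, 650691) ≈ -54397.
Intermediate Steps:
n = 32790 (n = Add(188243, -155453) = 32790)
Q = 252371 (Q = Add(219581, 32790) = 252371)
Mul(Q, Pow(Mul(Add(453881, 196810), Pow(Add(137898, -278150), -1)), -1)) = Mul(252371, Pow(Mul(Add(453881, 196810), Pow(Add(137898, -278150), -1)), -1)) = Mul(252371, Pow(Mul(650691, Pow(-140252, -1)), -1)) = Mul(252371, Pow(Mul(650691, Rational(-1, 140252)), -1)) = Mul(252371, Pow(Rational(-650691, 140252), -1)) = Mul(252371, Rational(-140252, 650691)) = Rational(-35395537492, 650691)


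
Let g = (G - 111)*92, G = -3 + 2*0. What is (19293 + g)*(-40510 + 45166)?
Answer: 40996080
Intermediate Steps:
G = -3 (G = -3 + 0 = -3)
g = -10488 (g = (-3 - 111)*92 = -114*92 = -10488)
(19293 + g)*(-40510 + 45166) = (19293 - 10488)*(-40510 + 45166) = 8805*4656 = 40996080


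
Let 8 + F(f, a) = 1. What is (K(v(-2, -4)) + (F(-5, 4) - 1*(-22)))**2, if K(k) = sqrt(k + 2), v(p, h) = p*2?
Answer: (15 + I*sqrt(2))**2 ≈ 223.0 + 42.426*I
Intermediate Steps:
v(p, h) = 2*p
K(k) = sqrt(2 + k)
F(f, a) = -7 (F(f, a) = -8 + 1 = -7)
(K(v(-2, -4)) + (F(-5, 4) - 1*(-22)))**2 = (sqrt(2 + 2*(-2)) + (-7 - 1*(-22)))**2 = (sqrt(2 - 4) + (-7 + 22))**2 = (sqrt(-2) + 15)**2 = (I*sqrt(2) + 15)**2 = (15 + I*sqrt(2))**2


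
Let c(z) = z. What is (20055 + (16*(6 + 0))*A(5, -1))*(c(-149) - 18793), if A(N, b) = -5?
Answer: -370789650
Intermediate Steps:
(20055 + (16*(6 + 0))*A(5, -1))*(c(-149) - 18793) = (20055 + (16*(6 + 0))*(-5))*(-149 - 18793) = (20055 + (16*6)*(-5))*(-18942) = (20055 + 96*(-5))*(-18942) = (20055 - 480)*(-18942) = 19575*(-18942) = -370789650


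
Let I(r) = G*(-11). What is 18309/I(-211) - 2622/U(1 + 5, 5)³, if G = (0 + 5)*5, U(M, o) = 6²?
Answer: -142490959/2138400 ≈ -66.634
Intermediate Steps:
U(M, o) = 36
G = 25 (G = 5*5 = 25)
I(r) = -275 (I(r) = 25*(-11) = -275)
18309/I(-211) - 2622/U(1 + 5, 5)³ = 18309/(-275) - 2622/(36³) = 18309*(-1/275) - 2622/46656 = -18309/275 - 2622*1/46656 = -18309/275 - 437/7776 = -142490959/2138400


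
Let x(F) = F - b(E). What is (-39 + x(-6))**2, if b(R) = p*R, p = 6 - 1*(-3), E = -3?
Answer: 324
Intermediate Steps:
p = 9 (p = 6 + 3 = 9)
b(R) = 9*R
x(F) = 27 + F (x(F) = F - 9*(-3) = F - 1*(-27) = F + 27 = 27 + F)
(-39 + x(-6))**2 = (-39 + (27 - 6))**2 = (-39 + 21)**2 = (-18)**2 = 324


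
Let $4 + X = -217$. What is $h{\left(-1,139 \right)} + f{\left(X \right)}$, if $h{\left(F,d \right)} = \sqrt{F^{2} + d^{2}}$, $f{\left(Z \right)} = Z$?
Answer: $-221 + \sqrt{19322} \approx -81.996$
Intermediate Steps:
$X = -221$ ($X = -4 - 217 = -221$)
$h{\left(-1,139 \right)} + f{\left(X \right)} = \sqrt{\left(-1\right)^{2} + 139^{2}} - 221 = \sqrt{1 + 19321} - 221 = \sqrt{19322} - 221 = -221 + \sqrt{19322}$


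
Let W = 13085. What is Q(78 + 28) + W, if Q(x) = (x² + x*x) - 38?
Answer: 35519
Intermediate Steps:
Q(x) = -38 + 2*x² (Q(x) = (x² + x²) - 38 = 2*x² - 38 = -38 + 2*x²)
Q(78 + 28) + W = (-38 + 2*(78 + 28)²) + 13085 = (-38 + 2*106²) + 13085 = (-38 + 2*11236) + 13085 = (-38 + 22472) + 13085 = 22434 + 13085 = 35519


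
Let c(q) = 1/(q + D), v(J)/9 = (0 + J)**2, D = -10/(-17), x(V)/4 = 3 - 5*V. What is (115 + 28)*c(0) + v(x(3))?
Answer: 209791/10 ≈ 20979.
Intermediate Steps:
x(V) = 12 - 20*V (x(V) = 4*(3 - 5*V) = 12 - 20*V)
D = 10/17 (D = -10*(-1/17) = 10/17 ≈ 0.58823)
v(J) = 9*J**2 (v(J) = 9*(0 + J)**2 = 9*J**2)
c(q) = 1/(10/17 + q) (c(q) = 1/(q + 10/17) = 1/(10/17 + q))
(115 + 28)*c(0) + v(x(3)) = (115 + 28)*(17/(10 + 17*0)) + 9*(12 - 20*3)**2 = 143*(17/(10 + 0)) + 9*(12 - 60)**2 = 143*(17/10) + 9*(-48)**2 = 143*(17*(1/10)) + 9*2304 = 143*(17/10) + 20736 = 2431/10 + 20736 = 209791/10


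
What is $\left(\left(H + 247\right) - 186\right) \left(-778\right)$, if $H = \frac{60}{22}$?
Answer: $- \frac{545378}{11} \approx -49580.0$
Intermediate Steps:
$H = \frac{30}{11}$ ($H = 60 \cdot \frac{1}{22} = \frac{30}{11} \approx 2.7273$)
$\left(\left(H + 247\right) - 186\right) \left(-778\right) = \left(\left(\frac{30}{11} + 247\right) - 186\right) \left(-778\right) = \left(\frac{2747}{11} - 186\right) \left(-778\right) = \frac{701}{11} \left(-778\right) = - \frac{545378}{11}$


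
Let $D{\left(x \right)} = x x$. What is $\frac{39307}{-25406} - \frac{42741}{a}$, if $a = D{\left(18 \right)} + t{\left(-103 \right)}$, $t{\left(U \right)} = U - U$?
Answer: $- \frac{20344691}{152436} \approx -133.46$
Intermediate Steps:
$t{\left(U \right)} = 0$
$D{\left(x \right)} = x^{2}$
$a = 324$ ($a = 18^{2} + 0 = 324 + 0 = 324$)
$\frac{39307}{-25406} - \frac{42741}{a} = \frac{39307}{-25406} - \frac{42741}{324} = 39307 \left(- \frac{1}{25406}\right) - \frac{1583}{12} = - \frac{39307}{25406} - \frac{1583}{12} = - \frac{20344691}{152436}$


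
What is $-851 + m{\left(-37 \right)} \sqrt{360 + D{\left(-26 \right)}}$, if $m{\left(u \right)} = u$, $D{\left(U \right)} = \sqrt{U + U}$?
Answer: $-851 - 37 \sqrt{360 + 2 i \sqrt{13}} \approx -1553.1 - 7.0307 i$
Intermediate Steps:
$D{\left(U \right)} = \sqrt{2} \sqrt{U}$ ($D{\left(U \right)} = \sqrt{2 U} = \sqrt{2} \sqrt{U}$)
$-851 + m{\left(-37 \right)} \sqrt{360 + D{\left(-26 \right)}} = -851 - 37 \sqrt{360 + \sqrt{2} \sqrt{-26}} = -851 - 37 \sqrt{360 + \sqrt{2} i \sqrt{26}} = -851 - 37 \sqrt{360 + 2 i \sqrt{13}}$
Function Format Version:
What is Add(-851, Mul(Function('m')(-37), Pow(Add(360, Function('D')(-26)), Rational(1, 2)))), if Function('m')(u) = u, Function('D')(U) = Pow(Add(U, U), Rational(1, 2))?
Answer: Add(-851, Mul(-37, Pow(Add(360, Mul(2, I, Pow(13, Rational(1, 2)))), Rational(1, 2)))) ≈ Add(-1553.1, Mul(-7.0307, I))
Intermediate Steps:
Function('D')(U) = Mul(Pow(2, Rational(1, 2)), Pow(U, Rational(1, 2))) (Function('D')(U) = Pow(Mul(2, U), Rational(1, 2)) = Mul(Pow(2, Rational(1, 2)), Pow(U, Rational(1, 2))))
Add(-851, Mul(Function('m')(-37), Pow(Add(360, Function('D')(-26)), Rational(1, 2)))) = Add(-851, Mul(-37, Pow(Add(360, Mul(Pow(2, Rational(1, 2)), Pow(-26, Rational(1, 2)))), Rational(1, 2)))) = Add(-851, Mul(-37, Pow(Add(360, Mul(Pow(2, Rational(1, 2)), Mul(I, Pow(26, Rational(1, 2))))), Rational(1, 2)))) = Add(-851, Mul(-37, Pow(Add(360, Mul(2, I, Pow(13, Rational(1, 2)))), Rational(1, 2))))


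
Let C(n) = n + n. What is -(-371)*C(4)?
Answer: 2968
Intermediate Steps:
C(n) = 2*n
-(-371)*C(4) = -(-371)*2*4 = -(-371)*8 = -1*(-2968) = 2968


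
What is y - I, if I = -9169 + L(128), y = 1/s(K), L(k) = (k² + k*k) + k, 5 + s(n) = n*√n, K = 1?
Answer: -94909/4 ≈ -23727.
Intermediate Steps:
s(n) = -5 + n^(3/2) (s(n) = -5 + n*√n = -5 + n^(3/2))
L(k) = k + 2*k² (L(k) = (k² + k²) + k = 2*k² + k = k + 2*k²)
y = -¼ (y = 1/(-5 + 1^(3/2)) = 1/(-5 + 1) = 1/(-4) = -¼ ≈ -0.25000)
I = 23727 (I = -9169 + 128*(1 + 2*128) = -9169 + 128*(1 + 256) = -9169 + 128*257 = -9169 + 32896 = 23727)
y - I = -¼ - 1*23727 = -¼ - 23727 = -94909/4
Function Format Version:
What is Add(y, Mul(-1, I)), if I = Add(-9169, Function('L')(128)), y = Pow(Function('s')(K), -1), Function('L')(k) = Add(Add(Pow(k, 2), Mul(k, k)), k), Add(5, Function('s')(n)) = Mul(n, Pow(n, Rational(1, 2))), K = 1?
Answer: Rational(-94909, 4) ≈ -23727.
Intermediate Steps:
Function('s')(n) = Add(-5, Pow(n, Rational(3, 2))) (Function('s')(n) = Add(-5, Mul(n, Pow(n, Rational(1, 2)))) = Add(-5, Pow(n, Rational(3, 2))))
Function('L')(k) = Add(k, Mul(2, Pow(k, 2))) (Function('L')(k) = Add(Add(Pow(k, 2), Pow(k, 2)), k) = Add(Mul(2, Pow(k, 2)), k) = Add(k, Mul(2, Pow(k, 2))))
y = Rational(-1, 4) (y = Pow(Add(-5, Pow(1, Rational(3, 2))), -1) = Pow(Add(-5, 1), -1) = Pow(-4, -1) = Rational(-1, 4) ≈ -0.25000)
I = 23727 (I = Add(-9169, Mul(128, Add(1, Mul(2, 128)))) = Add(-9169, Mul(128, Add(1, 256))) = Add(-9169, Mul(128, 257)) = Add(-9169, 32896) = 23727)
Add(y, Mul(-1, I)) = Add(Rational(-1, 4), Mul(-1, 23727)) = Add(Rational(-1, 4), -23727) = Rational(-94909, 4)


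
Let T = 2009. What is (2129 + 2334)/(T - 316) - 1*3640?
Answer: -6158057/1693 ≈ -3637.4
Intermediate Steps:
(2129 + 2334)/(T - 316) - 1*3640 = (2129 + 2334)/(2009 - 316) - 1*3640 = 4463/1693 - 3640 = -6158057/1693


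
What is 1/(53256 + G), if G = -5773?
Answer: 1/47483 ≈ 2.1060e-5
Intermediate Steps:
1/(53256 + G) = 1/(53256 - 5773) = 1/47483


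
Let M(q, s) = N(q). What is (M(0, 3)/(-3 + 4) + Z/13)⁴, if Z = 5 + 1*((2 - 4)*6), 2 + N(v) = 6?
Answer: 4100625/28561 ≈ 143.57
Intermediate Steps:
N(v) = 4 (N(v) = -2 + 6 = 4)
M(q, s) = 4
Z = -7 (Z = 5 + 1*(-2*6) = 5 + 1*(-12) = 5 - 12 = -7)
(M(0, 3)/(-3 + 4) + Z/13)⁴ = (4/(-3 + 4) - 7/13)⁴ = (4/1 - 7*1/13)⁴ = (4*1 - 7/13)⁴ = (4 - 7/13)⁴ = (45/13)⁴ = 4100625/28561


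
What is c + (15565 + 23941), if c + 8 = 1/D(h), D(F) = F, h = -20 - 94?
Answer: 4502771/114 ≈ 39498.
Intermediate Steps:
h = -114
c = -913/114 (c = -8 + 1/(-114) = -8 - 1/114 = -913/114 ≈ -8.0088)
c + (15565 + 23941) = -913/114 + (15565 + 23941) = -913/114 + 39506 = 4502771/114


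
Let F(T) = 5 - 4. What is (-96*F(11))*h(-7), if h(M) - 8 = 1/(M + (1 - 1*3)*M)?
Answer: -5472/7 ≈ -781.71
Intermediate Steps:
F(T) = 1
h(M) = 8 - 1/M (h(M) = 8 + 1/(M + (1 - 1*3)*M) = 8 + 1/(M + (1 - 3)*M) = 8 + 1/(M - 2*M) = 8 + 1/(-M) = 8 - 1/M)
(-96*F(11))*h(-7) = (-96*1)*(8 - 1/(-7)) = -96*(8 - 1*(-⅐)) = -96*(8 + ⅐) = -96*57/7 = -5472/7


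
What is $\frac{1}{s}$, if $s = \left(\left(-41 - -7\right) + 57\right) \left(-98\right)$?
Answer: $- \frac{1}{2254} \approx -0.00044366$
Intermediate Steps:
$s = -2254$ ($s = \left(\left(-41 + 7\right) + 57\right) \left(-98\right) = \left(-34 + 57\right) \left(-98\right) = 23 \left(-98\right) = -2254$)
$\frac{1}{s} = \frac{1}{-2254} = - \frac{1}{2254}$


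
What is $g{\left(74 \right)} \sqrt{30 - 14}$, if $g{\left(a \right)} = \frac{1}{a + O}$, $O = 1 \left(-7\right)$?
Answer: $\frac{4}{67} \approx 0.059702$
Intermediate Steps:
$O = -7$
$g{\left(a \right)} = \frac{1}{-7 + a}$ ($g{\left(a \right)} = \frac{1}{a - 7} = \frac{1}{-7 + a}$)
$g{\left(74 \right)} \sqrt{30 - 14} = \frac{\sqrt{30 - 14}}{-7 + 74} = \frac{\sqrt{16}}{67} = \frac{1}{67} \cdot 4 = \frac{4}{67}$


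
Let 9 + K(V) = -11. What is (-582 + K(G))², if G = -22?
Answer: 362404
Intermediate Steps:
K(V) = -20 (K(V) = -9 - 11 = -20)
(-582 + K(G))² = (-582 - 20)² = (-602)² = 362404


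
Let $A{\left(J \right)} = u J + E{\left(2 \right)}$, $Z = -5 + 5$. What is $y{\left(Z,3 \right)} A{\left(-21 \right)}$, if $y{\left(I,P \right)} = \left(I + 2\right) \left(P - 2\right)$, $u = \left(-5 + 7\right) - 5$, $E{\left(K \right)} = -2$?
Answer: $122$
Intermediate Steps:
$Z = 0$
$u = -3$ ($u = 2 - 5 = -3$)
$y{\left(I,P \right)} = \left(-2 + P\right) \left(2 + I\right)$ ($y{\left(I,P \right)} = \left(2 + I\right) \left(-2 + P\right) = \left(-2 + P\right) \left(2 + I\right)$)
$A{\left(J \right)} = -2 - 3 J$ ($A{\left(J \right)} = - 3 J - 2 = -2 - 3 J$)
$y{\left(Z,3 \right)} A{\left(-21 \right)} = \left(-4 - 0 + 2 \cdot 3 + 0 \cdot 3\right) \left(-2 - -63\right) = \left(-4 + 0 + 6 + 0\right) \left(-2 + 63\right) = 2 \cdot 61 = 122$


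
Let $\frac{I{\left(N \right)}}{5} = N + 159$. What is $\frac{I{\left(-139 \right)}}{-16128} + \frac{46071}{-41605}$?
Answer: $- \frac{186798397}{167751360} \approx -1.1135$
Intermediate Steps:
$I{\left(N \right)} = 795 + 5 N$ ($I{\left(N \right)} = 5 \left(N + 159\right) = 5 \left(159 + N\right) = 795 + 5 N$)
$\frac{I{\left(-139 \right)}}{-16128} + \frac{46071}{-41605} = \frac{795 + 5 \left(-139\right)}{-16128} + \frac{46071}{-41605} = \left(795 - 695\right) \left(- \frac{1}{16128}\right) + 46071 \left(- \frac{1}{41605}\right) = 100 \left(- \frac{1}{16128}\right) - \frac{46071}{41605} = - \frac{25}{4032} - \frac{46071}{41605} = - \frac{186798397}{167751360}$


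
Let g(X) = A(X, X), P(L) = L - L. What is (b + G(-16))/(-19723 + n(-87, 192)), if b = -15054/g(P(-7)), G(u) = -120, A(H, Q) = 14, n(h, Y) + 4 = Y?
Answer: 8367/136745 ≈ 0.061187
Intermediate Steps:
P(L) = 0
n(h, Y) = -4 + Y
g(X) = 14
b = -7527/7 (b = -15054/14 = -15054*1/14 = -7527/7 ≈ -1075.3)
(b + G(-16))/(-19723 + n(-87, 192)) = (-7527/7 - 120)/(-19723 + (-4 + 192)) = -8367/(7*(-19723 + 188)) = -8367/7/(-19535) = -8367/7*(-1/19535) = 8367/136745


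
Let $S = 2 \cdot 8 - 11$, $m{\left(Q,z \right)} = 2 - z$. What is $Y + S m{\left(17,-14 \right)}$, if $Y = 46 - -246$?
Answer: $372$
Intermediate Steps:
$Y = 292$ ($Y = 46 + 246 = 292$)
$S = 5$ ($S = 16 - 11 = 5$)
$Y + S m{\left(17,-14 \right)} = 292 + 5 \left(2 - -14\right) = 292 + 5 \left(2 + 14\right) = 292 + 5 \cdot 16 = 292 + 80 = 372$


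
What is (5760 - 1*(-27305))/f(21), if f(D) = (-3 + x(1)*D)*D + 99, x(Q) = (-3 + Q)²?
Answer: 6613/360 ≈ 18.369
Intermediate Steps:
f(D) = 99 + D*(-3 + 4*D) (f(D) = (-3 + (-3 + 1)²*D)*D + 99 = (-3 + (-2)²*D)*D + 99 = (-3 + 4*D)*D + 99 = D*(-3 + 4*D) + 99 = 99 + D*(-3 + 4*D))
(5760 - 1*(-27305))/f(21) = (5760 - 1*(-27305))/(99 - 3*21 + 4*21²) = (5760 + 27305)/(99 - 63 + 4*441) = 33065/(99 - 63 + 1764) = 33065/1800 = 33065*(1/1800) = 6613/360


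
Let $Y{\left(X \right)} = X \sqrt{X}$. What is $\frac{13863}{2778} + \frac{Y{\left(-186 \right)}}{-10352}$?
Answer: $\frac{4621}{926} + \frac{93 i \sqrt{186}}{5176} \approx 4.9903 + 0.24504 i$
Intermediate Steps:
$Y{\left(X \right)} = X^{\frac{3}{2}}$
$\frac{13863}{2778} + \frac{Y{\left(-186 \right)}}{-10352} = \frac{13863}{2778} + \frac{\left(-186\right)^{\frac{3}{2}}}{-10352} = 13863 \cdot \frac{1}{2778} + - 186 i \sqrt{186} \left(- \frac{1}{10352}\right) = \frac{4621}{926} + \frac{93 i \sqrt{186}}{5176}$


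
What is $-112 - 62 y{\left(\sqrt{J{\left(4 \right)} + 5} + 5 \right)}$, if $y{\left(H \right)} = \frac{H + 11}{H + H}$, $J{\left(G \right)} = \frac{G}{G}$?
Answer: $- \frac{4422}{19} + \frac{341 \sqrt{6}}{19} \approx -188.77$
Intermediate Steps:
$J{\left(G \right)} = 1$
$y{\left(H \right)} = \frac{11 + H}{2 H}$
$-112 - 62 y{\left(\sqrt{J{\left(4 \right)} + 5} + 5 \right)} = -112 - 62 \frac{11 + \left(\sqrt{1 + 5} + 5\right)}{2 \left(\sqrt{1 + 5} + 5\right)} = -112 - 62 \frac{11 + \left(\sqrt{6} + 5\right)}{2 \left(\sqrt{6} + 5\right)} = -112 - 62 \frac{11 + \left(5 + \sqrt{6}\right)}{2 \left(5 + \sqrt{6}\right)} = -112 - 62 \frac{16 + \sqrt{6}}{2 \left(5 + \sqrt{6}\right)} = -112 - \frac{31 \left(16 + \sqrt{6}\right)}{5 + \sqrt{6}}$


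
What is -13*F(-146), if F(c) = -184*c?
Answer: -349232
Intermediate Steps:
-13*F(-146) = -(-2392)*(-146) = -13*26864 = -349232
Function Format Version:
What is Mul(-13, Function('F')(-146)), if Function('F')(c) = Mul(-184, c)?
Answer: -349232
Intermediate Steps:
Mul(-13, Function('F')(-146)) = Mul(-13, Mul(-184, -146)) = Mul(-13, 26864) = -349232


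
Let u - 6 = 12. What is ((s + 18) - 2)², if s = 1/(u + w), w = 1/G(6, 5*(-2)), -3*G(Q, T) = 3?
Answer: 74529/289 ≈ 257.89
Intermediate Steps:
G(Q, T) = -1 (G(Q, T) = -⅓*3 = -1)
u = 18 (u = 6 + 12 = 18)
w = -1 (w = 1/(-1) = -1)
s = 1/17 (s = 1/(18 - 1) = 1/17 ≈ 0.058824)
((s + 18) - 2)² = ((1/17 + 18) - 2)² = (307/17 - 2)² = (273/17)² = 74529/289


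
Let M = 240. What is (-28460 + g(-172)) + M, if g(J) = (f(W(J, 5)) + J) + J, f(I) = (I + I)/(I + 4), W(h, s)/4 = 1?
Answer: -28563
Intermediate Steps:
W(h, s) = 4 (W(h, s) = 4*1 = 4)
f(I) = 2*I/(4 + I) (f(I) = (2*I)/(4 + I) = 2*I/(4 + I))
g(J) = 1 + 2*J (g(J) = (2*4/(4 + 4) + J) + J = (2*4/8 + J) + J = (2*4*(⅛) + J) + J = (1 + J) + J = 1 + 2*J)
(-28460 + g(-172)) + M = (-28460 + (1 + 2*(-172))) + 240 = (-28460 + (1 - 344)) + 240 = (-28460 - 343) + 240 = -28803 + 240 = -28563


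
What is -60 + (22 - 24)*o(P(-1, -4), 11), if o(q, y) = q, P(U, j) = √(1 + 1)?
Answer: -60 - 2*√2 ≈ -62.828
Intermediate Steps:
P(U, j) = √2
-60 + (22 - 24)*o(P(-1, -4), 11) = -60 + (22 - 24)*√2 = -60 - 2*√2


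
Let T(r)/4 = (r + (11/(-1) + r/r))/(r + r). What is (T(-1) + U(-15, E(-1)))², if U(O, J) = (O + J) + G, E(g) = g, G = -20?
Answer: 196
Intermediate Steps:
U(O, J) = -20 + J + O (U(O, J) = (O + J) - 20 = (J + O) - 20 = -20 + J + O)
T(r) = 2*(-10 + r)/r (T(r) = 4*((r + (11/(-1) + r/r))/(r + r)) = 4*((r + (11*(-1) + 1))/((2*r))) = 4*((r + (-11 + 1))*(1/(2*r))) = 4*((r - 10)*(1/(2*r))) = 4*((-10 + r)*(1/(2*r))) = 4*((-10 + r)/(2*r)) = 2*(-10 + r)/r)
(T(-1) + U(-15, E(-1)))² = ((2 - 20/(-1)) + (-20 - 1 - 15))² = ((2 - 20*(-1)) - 36)² = ((2 + 20) - 36)² = (22 - 36)² = (-14)² = 196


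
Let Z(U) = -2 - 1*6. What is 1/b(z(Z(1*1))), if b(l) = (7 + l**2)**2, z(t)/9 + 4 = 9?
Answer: 1/4129024 ≈ 2.4219e-7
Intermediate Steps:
Z(U) = -8 (Z(U) = -2 - 6 = -8)
z(t) = 45 (z(t) = -36 + 9*9 = -36 + 81 = 45)
1/b(z(Z(1*1))) = 1/((7 + 45**2)**2) = 1/((7 + 2025)**2) = 1/(2032**2) = 1/4129024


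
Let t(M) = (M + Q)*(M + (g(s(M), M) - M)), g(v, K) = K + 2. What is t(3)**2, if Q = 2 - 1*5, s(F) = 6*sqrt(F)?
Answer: 0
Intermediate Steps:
g(v, K) = 2 + K
Q = -3 (Q = 2 - 5 = -3)
t(M) = (-3 + M)*(2 + M) (t(M) = (M - 3)*(M + ((2 + M) - M)) = (-3 + M)*(M + 2) = (-3 + M)*(2 + M))
t(3)**2 = ((-3 + 3)*(2 + 3))**2 = (0*5)**2 = 0**2 = 0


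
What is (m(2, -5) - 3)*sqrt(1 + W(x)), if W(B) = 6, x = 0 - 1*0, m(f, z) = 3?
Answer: 0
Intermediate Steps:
x = 0 (x = 0 + 0 = 0)
(m(2, -5) - 3)*sqrt(1 + W(x)) = (3 - 3)*sqrt(1 + 6) = 0*sqrt(7) = 0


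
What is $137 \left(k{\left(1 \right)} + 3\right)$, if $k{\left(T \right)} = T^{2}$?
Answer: $548$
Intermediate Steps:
$137 \left(k{\left(1 \right)} + 3\right) = 137 \left(1^{2} + 3\right) = 137 \left(1 + 3\right) = 137 \cdot 4 = 548$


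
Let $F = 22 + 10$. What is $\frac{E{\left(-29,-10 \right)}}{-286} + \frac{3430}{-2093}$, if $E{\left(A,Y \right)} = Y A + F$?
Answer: $- \frac{9093}{3289} \approx -2.7647$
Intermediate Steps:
$F = 32$
$E{\left(A,Y \right)} = 32 + A Y$ ($E{\left(A,Y \right)} = Y A + 32 = A Y + 32 = 32 + A Y$)
$\frac{E{\left(-29,-10 \right)}}{-286} + \frac{3430}{-2093} = \frac{32 - -290}{-286} + \frac{3430}{-2093} = \left(32 + 290\right) \left(- \frac{1}{286}\right) + 3430 \left(- \frac{1}{2093}\right) = 322 \left(- \frac{1}{286}\right) - \frac{490}{299} = - \frac{161}{143} - \frac{490}{299} = - \frac{9093}{3289}$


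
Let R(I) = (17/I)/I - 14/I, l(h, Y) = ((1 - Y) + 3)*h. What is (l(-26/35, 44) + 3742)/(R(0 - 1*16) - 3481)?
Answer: -6758912/6236265 ≈ -1.0838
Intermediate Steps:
l(h, Y) = h*(4 - Y) (l(h, Y) = (4 - Y)*h = h*(4 - Y))
R(I) = -14/I + 17/I**2 (R(I) = 17/I**2 - 14/I = -14/I + 17/I**2)
(l(-26/35, 44) + 3742)/(R(0 - 1*16) - 3481) = ((-26/35)*(4 - 1*44) + 3742)/((17 - 14*(0 - 1*16))/(0 - 1*16)**2 - 3481) = ((-26*1/35)*(4 - 44) + 3742)/((17 - 14*(0 - 16))/(0 - 16)**2 - 3481) = (-26/35*(-40) + 3742)/((17 - 14*(-16))/(-16)**2 - 3481) = (208/7 + 3742)/((17 + 224)/256 - 3481) = 26402/(7*((1/256)*241 - 3481)) = 26402/(7*(241/256 - 3481)) = 26402/(7*(-890895/256)) = (26402/7)*(-256/890895) = -6758912/6236265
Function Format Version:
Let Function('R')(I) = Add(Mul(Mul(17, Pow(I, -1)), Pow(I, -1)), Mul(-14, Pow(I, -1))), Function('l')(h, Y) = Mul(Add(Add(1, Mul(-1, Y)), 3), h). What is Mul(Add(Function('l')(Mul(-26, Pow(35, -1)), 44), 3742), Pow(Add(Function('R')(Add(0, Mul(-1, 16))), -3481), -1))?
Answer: Rational(-6758912, 6236265) ≈ -1.0838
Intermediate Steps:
Function('l')(h, Y) = Mul(h, Add(4, Mul(-1, Y))) (Function('l')(h, Y) = Mul(Add(4, Mul(-1, Y)), h) = Mul(h, Add(4, Mul(-1, Y))))
Function('R')(I) = Add(Mul(-14, Pow(I, -1)), Mul(17, Pow(I, -2))) (Function('R')(I) = Add(Mul(17, Pow(I, -2)), Mul(-14, Pow(I, -1))) = Add(Mul(-14, Pow(I, -1)), Mul(17, Pow(I, -2))))
Mul(Add(Function('l')(Mul(-26, Pow(35, -1)), 44), 3742), Pow(Add(Function('R')(Add(0, Mul(-1, 16))), -3481), -1)) = Mul(Add(Mul(Mul(-26, Pow(35, -1)), Add(4, Mul(-1, 44))), 3742), Pow(Add(Mul(Pow(Add(0, Mul(-1, 16)), -2), Add(17, Mul(-14, Add(0, Mul(-1, 16))))), -3481), -1)) = Mul(Add(Mul(Mul(-26, Rational(1, 35)), Add(4, -44)), 3742), Pow(Add(Mul(Pow(Add(0, -16), -2), Add(17, Mul(-14, Add(0, -16)))), -3481), -1)) = Mul(Add(Mul(Rational(-26, 35), -40), 3742), Pow(Add(Mul(Pow(-16, -2), Add(17, Mul(-14, -16))), -3481), -1)) = Mul(Add(Rational(208, 7), 3742), Pow(Add(Mul(Rational(1, 256), Add(17, 224)), -3481), -1)) = Mul(Rational(26402, 7), Pow(Add(Mul(Rational(1, 256), 241), -3481), -1)) = Mul(Rational(26402, 7), Pow(Add(Rational(241, 256), -3481), -1)) = Mul(Rational(26402, 7), Pow(Rational(-890895, 256), -1)) = Mul(Rational(26402, 7), Rational(-256, 890895)) = Rational(-6758912, 6236265)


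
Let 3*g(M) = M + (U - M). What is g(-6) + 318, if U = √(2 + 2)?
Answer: 956/3 ≈ 318.67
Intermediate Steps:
U = 2 (U = √4 = 2)
g(M) = ⅔ (g(M) = (M + (2 - M))/3 = (⅓)*2 = ⅔)
g(-6) + 318 = ⅔ + 318 = 956/3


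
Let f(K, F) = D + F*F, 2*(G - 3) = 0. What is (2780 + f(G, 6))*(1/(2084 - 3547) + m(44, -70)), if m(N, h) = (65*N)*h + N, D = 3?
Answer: -825482777551/1463 ≈ -5.6424e+8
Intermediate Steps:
G = 3 (G = 3 + (½)*0 = 3 + 0 = 3)
f(K, F) = 3 + F² (f(K, F) = 3 + F*F = 3 + F²)
m(N, h) = N + 65*N*h (m(N, h) = 65*N*h + N = N + 65*N*h)
(2780 + f(G, 6))*(1/(2084 - 3547) + m(44, -70)) = (2780 + (3 + 6²))*(1/(2084 - 3547) + 44*(1 + 65*(-70))) = (2780 + (3 + 36))*(1/(-1463) + 44*(1 - 4550)) = (2780 + 39)*(-1/1463 + 44*(-4549)) = 2819*(-1/1463 - 200156) = 2819*(-292828229/1463) = -825482777551/1463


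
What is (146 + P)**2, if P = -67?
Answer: 6241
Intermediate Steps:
(146 + P)**2 = (146 - 67)**2 = 79**2 = 6241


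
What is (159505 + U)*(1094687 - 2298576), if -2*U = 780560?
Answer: 277827483975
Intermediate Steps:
U = -390280 (U = -1/2*780560 = -390280)
(159505 + U)*(1094687 - 2298576) = (159505 - 390280)*(1094687 - 2298576) = -230775*(-1203889) = 277827483975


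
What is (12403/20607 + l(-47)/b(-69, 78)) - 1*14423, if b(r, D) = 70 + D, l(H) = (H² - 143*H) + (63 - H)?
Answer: -10949915426/762459 ≈ -14361.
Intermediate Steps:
l(H) = 63 + H² - 144*H
(12403/20607 + l(-47)/b(-69, 78)) - 1*14423 = (12403/20607 + (63 + (-47)² - 144*(-47))/(70 + 78)) - 1*14423 = (12403*(1/20607) + (63 + 2209 + 6768)/148) - 14423 = (12403/20607 + 9040*(1/148)) - 14423 = (12403/20607 + 2260/37) - 14423 = 47030731/762459 - 14423 = -10949915426/762459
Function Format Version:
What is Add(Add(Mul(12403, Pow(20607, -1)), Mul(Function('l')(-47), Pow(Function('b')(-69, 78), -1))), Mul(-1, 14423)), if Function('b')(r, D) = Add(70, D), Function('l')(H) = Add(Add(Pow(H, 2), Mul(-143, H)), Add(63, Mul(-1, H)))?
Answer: Rational(-10949915426, 762459) ≈ -14361.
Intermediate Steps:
Function('l')(H) = Add(63, Pow(H, 2), Mul(-144, H))
Add(Add(Mul(12403, Pow(20607, -1)), Mul(Function('l')(-47), Pow(Function('b')(-69, 78), -1))), Mul(-1, 14423)) = Add(Add(Mul(12403, Pow(20607, -1)), Mul(Add(63, Pow(-47, 2), Mul(-144, -47)), Pow(Add(70, 78), -1))), Mul(-1, 14423)) = Add(Add(Mul(12403, Rational(1, 20607)), Mul(Add(63, 2209, 6768), Pow(148, -1))), -14423) = Add(Add(Rational(12403, 20607), Mul(9040, Rational(1, 148))), -14423) = Add(Add(Rational(12403, 20607), Rational(2260, 37)), -14423) = Add(Rational(47030731, 762459), -14423) = Rational(-10949915426, 762459)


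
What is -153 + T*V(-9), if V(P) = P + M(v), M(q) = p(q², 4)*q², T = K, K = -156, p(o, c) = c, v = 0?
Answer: 1251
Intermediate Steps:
T = -156
M(q) = 4*q²
V(P) = P (V(P) = P + 4*0² = P + 4*0 = P + 0 = P)
-153 + T*V(-9) = -153 - 156*(-9) = -153 + 1404 = 1251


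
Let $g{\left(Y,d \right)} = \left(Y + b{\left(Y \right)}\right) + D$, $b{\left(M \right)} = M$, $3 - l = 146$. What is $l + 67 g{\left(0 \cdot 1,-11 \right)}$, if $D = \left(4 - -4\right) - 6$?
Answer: $-9$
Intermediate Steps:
$l = -143$ ($l = 3 - 146 = -143$)
$D = 2$ ($D = \left(4 + 4\right) - 6 = 8 - 6 = 2$)
$g{\left(Y,d \right)} = 2 + 2 Y$ ($g{\left(Y,d \right)} = \left(Y + Y\right) + 2 = 2 Y + 2 = 2 + 2 Y$)
$l + 67 g{\left(0 \cdot 1,-11 \right)} = -143 + 67 \left(2 + 2 \cdot 0 \cdot 1\right) = -143 + 67 \left(2 + 2 \cdot 0\right) = -143 + 67 \left(2 + 0\right) = -143 + 67 \cdot 2 = -143 + 134 = -9$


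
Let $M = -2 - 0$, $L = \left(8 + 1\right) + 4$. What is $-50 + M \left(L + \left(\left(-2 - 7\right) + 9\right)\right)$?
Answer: $-76$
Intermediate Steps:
$L = 13$ ($L = 9 + 4 = 13$)
$M = -2$ ($M = -2 + 0 = -2$)
$-50 + M \left(L + \left(\left(-2 - 7\right) + 9\right)\right) = -50 - 2 \left(13 + \left(\left(-2 - 7\right) + 9\right)\right) = -50 - 2 \left(13 + \left(-9 + 9\right)\right) = -50 - 2 \left(13 + 0\right) = -50 - 26 = -76$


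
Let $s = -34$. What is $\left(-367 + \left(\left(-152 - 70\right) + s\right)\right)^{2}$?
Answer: $388129$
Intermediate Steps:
$\left(-367 + \left(\left(-152 - 70\right) + s\right)\right)^{2} = \left(-367 - 256\right)^{2} = \left(-623\right)^{2} = 388129$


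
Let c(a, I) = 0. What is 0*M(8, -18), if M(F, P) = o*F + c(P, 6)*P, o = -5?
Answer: 0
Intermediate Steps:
M(F, P) = -5*F (M(F, P) = -5*F + 0*P = -5*F + 0 = -5*F)
0*M(8, -18) = 0*(-5*8) = 0*(-40) = 0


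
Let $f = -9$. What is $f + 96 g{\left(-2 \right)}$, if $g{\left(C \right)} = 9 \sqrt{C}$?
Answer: $-9 + 864 i \sqrt{2} \approx -9.0 + 1221.9 i$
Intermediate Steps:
$f + 96 g{\left(-2 \right)} = -9 + 96 \cdot 9 \sqrt{-2} = -9 + 96 \cdot 9 i \sqrt{2} = -9 + 864 i \sqrt{2}$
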